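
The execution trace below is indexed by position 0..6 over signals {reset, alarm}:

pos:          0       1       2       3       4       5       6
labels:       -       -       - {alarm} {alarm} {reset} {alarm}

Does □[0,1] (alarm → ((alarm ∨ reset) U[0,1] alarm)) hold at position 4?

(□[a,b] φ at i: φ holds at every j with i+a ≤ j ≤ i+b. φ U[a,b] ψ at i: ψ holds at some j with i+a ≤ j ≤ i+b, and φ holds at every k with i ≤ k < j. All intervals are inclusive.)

Check (alarm → ((alarm ∨ reset) U[0,1] alarm)) at every j in [4,5]:
  j=4: antecedent true; consequent holds → ✓
  j=5: antecedent false → ✓
All positions satisfy it → formula holds.

Holds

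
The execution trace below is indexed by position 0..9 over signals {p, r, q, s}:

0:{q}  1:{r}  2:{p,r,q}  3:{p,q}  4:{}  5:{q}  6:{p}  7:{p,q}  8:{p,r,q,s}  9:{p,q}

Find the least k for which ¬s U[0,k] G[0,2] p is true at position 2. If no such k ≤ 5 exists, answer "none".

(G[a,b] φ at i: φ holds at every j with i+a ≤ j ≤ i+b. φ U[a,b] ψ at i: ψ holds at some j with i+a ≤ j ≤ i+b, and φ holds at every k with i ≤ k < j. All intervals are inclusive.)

Need earliest j ≥ 2 with G[0,2] p, and ¬s at every k in [2,j-1].
  j=2: rhs fails.
  j=3: rhs fails.
  j=4: rhs fails.
  j=5: rhs fails.
  j=6: rhs holds; lhs holds on [2,5]. k = 4.

4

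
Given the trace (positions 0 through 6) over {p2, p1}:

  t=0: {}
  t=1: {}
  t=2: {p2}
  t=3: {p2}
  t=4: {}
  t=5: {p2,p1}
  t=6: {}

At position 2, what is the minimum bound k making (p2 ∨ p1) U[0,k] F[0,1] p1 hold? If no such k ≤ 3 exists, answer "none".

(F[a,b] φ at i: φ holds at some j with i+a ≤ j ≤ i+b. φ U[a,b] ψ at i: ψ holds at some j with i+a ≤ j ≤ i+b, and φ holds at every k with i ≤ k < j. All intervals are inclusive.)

2

Need earliest j ≥ 2 with F[0,1] p1, and (p2 ∨ p1) at every k in [2,j-1].
  j=2: rhs fails.
  j=3: rhs fails.
  j=4: rhs holds; lhs holds on [2,3]. k = 2.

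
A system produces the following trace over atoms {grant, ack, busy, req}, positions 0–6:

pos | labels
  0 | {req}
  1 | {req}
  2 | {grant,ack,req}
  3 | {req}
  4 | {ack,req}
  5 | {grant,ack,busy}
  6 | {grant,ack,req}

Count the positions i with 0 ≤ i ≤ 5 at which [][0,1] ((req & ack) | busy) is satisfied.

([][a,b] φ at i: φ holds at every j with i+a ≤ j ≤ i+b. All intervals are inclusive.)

2

Evaluate at each i in [0,5]:
  i=0: ✗ (fails at j=0)
  i=1: ✗ (fails at j=1)
  i=2: ✗ (fails at j=3)
  i=3: ✗ (fails at j=3)
  i=4: ✓ (all of [4,5])
  i=5: ✓ (all of [5,6])
Positions where it holds: {4, 5} → 2.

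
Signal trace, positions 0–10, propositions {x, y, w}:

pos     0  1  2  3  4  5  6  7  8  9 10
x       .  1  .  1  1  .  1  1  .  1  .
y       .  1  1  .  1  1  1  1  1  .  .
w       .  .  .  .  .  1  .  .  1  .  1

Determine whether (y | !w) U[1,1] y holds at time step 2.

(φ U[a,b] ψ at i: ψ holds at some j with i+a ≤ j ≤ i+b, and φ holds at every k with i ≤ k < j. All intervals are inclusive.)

No

Need some j in [3,3] with y, and (y | !w) at every k in [2,j-1].
  j=3: y false.
No j in the window works → until fails.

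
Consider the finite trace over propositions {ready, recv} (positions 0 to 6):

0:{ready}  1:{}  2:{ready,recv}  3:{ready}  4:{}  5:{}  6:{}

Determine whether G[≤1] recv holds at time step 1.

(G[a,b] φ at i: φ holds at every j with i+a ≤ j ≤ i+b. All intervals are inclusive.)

Check recv at every j in [1,2]:
  j=1: false
  j=2: true
Fails at j=1 → formula fails.

Does not hold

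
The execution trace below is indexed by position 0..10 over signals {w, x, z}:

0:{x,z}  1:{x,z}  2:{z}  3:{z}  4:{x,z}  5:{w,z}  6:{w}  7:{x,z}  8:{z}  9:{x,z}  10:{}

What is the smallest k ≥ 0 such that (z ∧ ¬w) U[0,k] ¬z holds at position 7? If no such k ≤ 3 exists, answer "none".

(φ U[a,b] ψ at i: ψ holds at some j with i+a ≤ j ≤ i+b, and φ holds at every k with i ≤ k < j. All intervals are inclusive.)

Need earliest j ≥ 7 with ¬z, and (z ∧ ¬w) at every k in [7,j-1].
  j=7: rhs fails.
  j=8: rhs fails.
  j=9: rhs fails.
  j=10: rhs holds; lhs holds on [7,9]. k = 3.

3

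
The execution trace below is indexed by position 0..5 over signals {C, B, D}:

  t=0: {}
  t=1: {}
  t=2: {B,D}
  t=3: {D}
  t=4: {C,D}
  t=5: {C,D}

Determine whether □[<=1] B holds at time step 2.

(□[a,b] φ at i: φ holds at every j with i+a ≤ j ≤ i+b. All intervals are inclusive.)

Does not hold

Check B at every j in [2,3]:
  j=2: true
  j=3: false
Fails at j=3 → formula fails.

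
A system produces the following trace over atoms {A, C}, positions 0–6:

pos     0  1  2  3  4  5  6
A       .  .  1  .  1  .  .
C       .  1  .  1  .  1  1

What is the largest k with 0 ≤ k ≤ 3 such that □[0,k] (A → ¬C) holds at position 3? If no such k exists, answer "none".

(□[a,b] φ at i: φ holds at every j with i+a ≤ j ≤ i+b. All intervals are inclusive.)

(A → ¬C) must hold from j=3 onward; find where it first fails.
  j=3: holds
  j=4: holds
  j=5: holds
  j=6: holds
Holds through j=6; largest k = 3.

3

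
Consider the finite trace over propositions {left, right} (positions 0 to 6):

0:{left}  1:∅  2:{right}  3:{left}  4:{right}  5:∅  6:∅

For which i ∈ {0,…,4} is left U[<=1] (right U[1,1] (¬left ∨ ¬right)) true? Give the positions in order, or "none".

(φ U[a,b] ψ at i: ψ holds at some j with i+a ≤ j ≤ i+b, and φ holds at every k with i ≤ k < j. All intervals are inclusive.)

2, 3, 4

Evaluate at each i in [0,4]:
  i=0: ✗ (no rhs in [0,1])
  i=1: ✗ (lhs fails at k=1 before rhs at j=2)
  i=2: ✓ (rhs at j=2)
  i=3: ✓ (rhs at j=4; lhs holds on [3,3])
  i=4: ✓ (rhs at j=4)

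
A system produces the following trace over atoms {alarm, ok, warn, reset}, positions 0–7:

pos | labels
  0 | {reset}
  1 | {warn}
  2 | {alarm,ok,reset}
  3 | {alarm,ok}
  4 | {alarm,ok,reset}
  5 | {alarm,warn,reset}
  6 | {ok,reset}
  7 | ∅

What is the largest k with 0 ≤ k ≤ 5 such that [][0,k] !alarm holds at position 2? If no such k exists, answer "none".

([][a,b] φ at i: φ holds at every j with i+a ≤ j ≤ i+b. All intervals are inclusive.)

!alarm must hold from j=2 onward; find where it first fails.
  j=2: fails → no k works.

none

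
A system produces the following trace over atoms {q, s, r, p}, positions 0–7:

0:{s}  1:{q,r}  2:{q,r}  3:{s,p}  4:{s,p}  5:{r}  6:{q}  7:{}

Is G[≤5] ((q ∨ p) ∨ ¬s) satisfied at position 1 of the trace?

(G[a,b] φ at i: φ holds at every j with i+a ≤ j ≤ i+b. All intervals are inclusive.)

Yes

Check ((q ∨ p) ∨ ¬s) at every j in [1,6]:
  j=1: true
  j=2: true
  j=3: true
  j=4: true
  j=5: true
  j=6: true
All positions satisfy it → formula holds.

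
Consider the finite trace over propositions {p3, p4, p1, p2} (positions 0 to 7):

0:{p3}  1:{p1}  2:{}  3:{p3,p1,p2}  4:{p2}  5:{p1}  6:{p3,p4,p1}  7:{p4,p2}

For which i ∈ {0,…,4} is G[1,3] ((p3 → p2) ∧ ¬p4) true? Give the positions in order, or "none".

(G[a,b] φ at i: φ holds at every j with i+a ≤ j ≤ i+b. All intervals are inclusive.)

Evaluate at each i in [0,4]:
  i=0: ✓ (all of [1,3])
  i=1: ✓ (all of [2,4])
  i=2: ✓ (all of [3,5])
  i=3: ✗ (fails at j=6)
  i=4: ✗ (fails at j=6)

0, 1, 2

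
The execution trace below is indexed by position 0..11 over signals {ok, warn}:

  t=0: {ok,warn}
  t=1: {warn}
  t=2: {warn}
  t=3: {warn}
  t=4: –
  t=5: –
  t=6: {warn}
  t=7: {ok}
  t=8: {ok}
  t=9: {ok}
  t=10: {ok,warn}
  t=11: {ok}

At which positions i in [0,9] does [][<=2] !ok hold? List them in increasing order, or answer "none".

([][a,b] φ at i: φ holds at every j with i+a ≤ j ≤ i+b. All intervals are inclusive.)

Evaluate at each i in [0,9]:
  i=0: ✗ (fails at j=0)
  i=1: ✓ (all of [1,3])
  i=2: ✓ (all of [2,4])
  i=3: ✓ (all of [3,5])
  i=4: ✓ (all of [4,6])
  i=5: ✗ (fails at j=7)
  i=6: ✗ (fails at j=7)
  i=7: ✗ (fails at j=7)
  i=8: ✗ (fails at j=8)
  i=9: ✗ (fails at j=9)

1, 2, 3, 4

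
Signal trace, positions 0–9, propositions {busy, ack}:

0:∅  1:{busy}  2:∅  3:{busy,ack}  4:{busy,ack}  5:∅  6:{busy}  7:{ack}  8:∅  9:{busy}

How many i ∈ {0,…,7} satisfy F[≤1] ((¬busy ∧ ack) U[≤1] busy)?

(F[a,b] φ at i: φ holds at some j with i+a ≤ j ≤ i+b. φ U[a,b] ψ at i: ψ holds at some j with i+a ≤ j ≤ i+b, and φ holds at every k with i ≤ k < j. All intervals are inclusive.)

7

Evaluate at each i in [0,7]:
  i=0: ✓ (witness j=1)
  i=1: ✓ (witness j=1)
  i=2: ✓ (witness j=3)
  i=3: ✓ (witness j=3)
  i=4: ✓ (witness j=4)
  i=5: ✓ (witness j=6)
  i=6: ✓ (witness j=6)
  i=7: ✗ (none in [7,8])
Positions where it holds: {0, 1, 2, 3, 4, 5, 6} → 7.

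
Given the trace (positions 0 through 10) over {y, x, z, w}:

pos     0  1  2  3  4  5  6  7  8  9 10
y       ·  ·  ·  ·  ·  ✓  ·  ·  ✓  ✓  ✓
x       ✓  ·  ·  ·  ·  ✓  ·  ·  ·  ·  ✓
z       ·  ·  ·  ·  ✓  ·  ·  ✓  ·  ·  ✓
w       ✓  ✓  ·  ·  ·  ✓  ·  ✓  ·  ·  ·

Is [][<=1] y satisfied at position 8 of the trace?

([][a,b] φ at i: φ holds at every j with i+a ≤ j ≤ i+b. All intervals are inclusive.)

Holds

Check y at every j in [8,9]:
  j=8: true
  j=9: true
All positions satisfy it → formula holds.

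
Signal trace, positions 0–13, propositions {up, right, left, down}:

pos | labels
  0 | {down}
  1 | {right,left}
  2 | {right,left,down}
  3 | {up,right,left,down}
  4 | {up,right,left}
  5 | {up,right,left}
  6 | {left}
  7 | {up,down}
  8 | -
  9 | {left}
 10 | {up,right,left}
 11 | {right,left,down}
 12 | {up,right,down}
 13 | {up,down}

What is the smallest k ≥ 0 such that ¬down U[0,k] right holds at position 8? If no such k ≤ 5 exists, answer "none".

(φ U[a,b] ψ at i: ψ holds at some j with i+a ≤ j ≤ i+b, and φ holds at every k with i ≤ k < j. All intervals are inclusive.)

Need earliest j ≥ 8 with right, and ¬down at every k in [8,j-1].
  j=8: rhs fails.
  j=9: rhs fails.
  j=10: rhs holds; lhs holds on [8,9]. k = 2.

2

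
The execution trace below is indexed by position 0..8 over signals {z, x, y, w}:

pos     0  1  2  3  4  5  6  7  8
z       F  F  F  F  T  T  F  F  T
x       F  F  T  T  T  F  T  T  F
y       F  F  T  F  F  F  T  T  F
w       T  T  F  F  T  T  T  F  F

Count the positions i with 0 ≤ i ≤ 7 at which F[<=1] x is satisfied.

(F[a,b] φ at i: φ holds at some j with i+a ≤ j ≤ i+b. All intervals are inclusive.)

Evaluate at each i in [0,7]:
  i=0: ✗ (none in [0,1])
  i=1: ✓ (witness j=2)
  i=2: ✓ (witness j=2)
  i=3: ✓ (witness j=3)
  i=4: ✓ (witness j=4)
  i=5: ✓ (witness j=6)
  i=6: ✓ (witness j=6)
  i=7: ✓ (witness j=7)
Positions where it holds: {1, 2, 3, 4, 5, 6, 7} → 7.

7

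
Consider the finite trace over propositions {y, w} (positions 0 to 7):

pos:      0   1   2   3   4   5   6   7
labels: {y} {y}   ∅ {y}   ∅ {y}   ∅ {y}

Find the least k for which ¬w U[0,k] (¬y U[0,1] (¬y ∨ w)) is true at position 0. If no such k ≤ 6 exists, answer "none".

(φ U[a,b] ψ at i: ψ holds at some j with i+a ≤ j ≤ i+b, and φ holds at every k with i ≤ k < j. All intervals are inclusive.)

2

Need earliest j ≥ 0 with (¬y U[0,1] (¬y ∨ w)), and ¬w at every k in [0,j-1].
  j=0: rhs fails.
  j=1: rhs fails.
  j=2: rhs holds; lhs holds on [0,1]. k = 2.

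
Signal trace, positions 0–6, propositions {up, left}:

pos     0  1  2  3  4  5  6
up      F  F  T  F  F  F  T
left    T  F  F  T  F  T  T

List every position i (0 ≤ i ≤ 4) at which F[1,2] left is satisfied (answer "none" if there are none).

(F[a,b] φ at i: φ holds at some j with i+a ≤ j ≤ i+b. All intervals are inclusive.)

1, 2, 3, 4

Evaluate at each i in [0,4]:
  i=0: ✗ (none in [1,2])
  i=1: ✓ (witness j=3)
  i=2: ✓ (witness j=3)
  i=3: ✓ (witness j=5)
  i=4: ✓ (witness j=5)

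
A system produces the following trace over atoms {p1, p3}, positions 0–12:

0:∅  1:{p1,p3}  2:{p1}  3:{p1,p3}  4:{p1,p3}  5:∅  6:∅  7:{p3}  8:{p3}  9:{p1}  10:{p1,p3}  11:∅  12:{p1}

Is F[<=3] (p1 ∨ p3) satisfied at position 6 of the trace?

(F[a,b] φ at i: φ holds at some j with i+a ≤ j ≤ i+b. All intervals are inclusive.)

Yes

Check (p1 ∨ p3) at each j in [6,9]:
  j=6: false
  j=7: true
  j=8: true
  j=9: true
Found at j=7 → formula holds.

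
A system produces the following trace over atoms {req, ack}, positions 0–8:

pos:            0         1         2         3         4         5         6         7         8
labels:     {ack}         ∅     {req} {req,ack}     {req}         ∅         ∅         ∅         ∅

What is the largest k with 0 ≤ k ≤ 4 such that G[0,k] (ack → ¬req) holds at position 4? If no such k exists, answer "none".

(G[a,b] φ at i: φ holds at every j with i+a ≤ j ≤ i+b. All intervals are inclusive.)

4

(ack → ¬req) must hold from j=4 onward; find where it first fails.
  j=4: holds
  j=5: holds
  j=6: holds
  j=7: holds
  j=8: holds
Holds through j=8; largest k = 4.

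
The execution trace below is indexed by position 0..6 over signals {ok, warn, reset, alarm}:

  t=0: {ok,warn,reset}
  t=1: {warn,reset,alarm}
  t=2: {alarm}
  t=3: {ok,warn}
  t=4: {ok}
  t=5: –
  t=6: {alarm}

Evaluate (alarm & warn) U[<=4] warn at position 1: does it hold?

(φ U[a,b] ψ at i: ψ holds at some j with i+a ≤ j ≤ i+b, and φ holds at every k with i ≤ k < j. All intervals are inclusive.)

Yes

Need some j in [1,5] with warn, and (alarm & warn) at every k in [1,j-1].
  j=1: warn holds; no prefix to check → satisfied.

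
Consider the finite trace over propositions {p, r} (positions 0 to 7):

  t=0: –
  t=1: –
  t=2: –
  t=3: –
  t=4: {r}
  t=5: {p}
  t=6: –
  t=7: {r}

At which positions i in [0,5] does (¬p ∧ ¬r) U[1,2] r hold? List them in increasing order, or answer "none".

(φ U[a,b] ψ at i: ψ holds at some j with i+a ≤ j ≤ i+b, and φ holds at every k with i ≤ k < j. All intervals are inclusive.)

Evaluate at each i in [0,5]:
  i=0: ✗ (no rhs in [1,2])
  i=1: ✗ (no rhs in [2,3])
  i=2: ✓ (rhs at j=4; lhs holds on [2,3])
  i=3: ✓ (rhs at j=4; lhs holds on [3,3])
  i=4: ✗ (no rhs in [5,6])
  i=5: ✗ (lhs fails at k=5 before rhs at j=7)

2, 3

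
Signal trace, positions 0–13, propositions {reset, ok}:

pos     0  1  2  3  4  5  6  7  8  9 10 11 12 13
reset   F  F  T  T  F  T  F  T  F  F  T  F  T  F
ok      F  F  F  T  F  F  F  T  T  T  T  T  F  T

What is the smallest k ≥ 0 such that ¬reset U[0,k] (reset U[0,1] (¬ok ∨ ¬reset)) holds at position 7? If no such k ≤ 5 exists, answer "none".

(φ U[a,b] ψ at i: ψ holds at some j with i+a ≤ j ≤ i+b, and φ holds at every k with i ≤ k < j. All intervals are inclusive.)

0

Need earliest j ≥ 7 with (reset U[0,1] (¬ok ∨ ¬reset)), and ¬reset at every k in [7,j-1].
  j=7: rhs holds (empty prefix). k = 0.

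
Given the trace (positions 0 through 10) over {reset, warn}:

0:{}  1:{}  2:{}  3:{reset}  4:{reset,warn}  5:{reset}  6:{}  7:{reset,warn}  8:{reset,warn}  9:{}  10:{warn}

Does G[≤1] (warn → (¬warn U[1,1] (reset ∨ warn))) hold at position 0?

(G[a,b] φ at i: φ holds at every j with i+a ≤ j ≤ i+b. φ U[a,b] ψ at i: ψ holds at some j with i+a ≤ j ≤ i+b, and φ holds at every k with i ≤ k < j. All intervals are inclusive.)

Holds

Check (warn → (¬warn U[1,1] (reset ∨ warn))) at every j in [0,1]:
  j=0: antecedent false → ✓
  j=1: antecedent false → ✓
All positions satisfy it → formula holds.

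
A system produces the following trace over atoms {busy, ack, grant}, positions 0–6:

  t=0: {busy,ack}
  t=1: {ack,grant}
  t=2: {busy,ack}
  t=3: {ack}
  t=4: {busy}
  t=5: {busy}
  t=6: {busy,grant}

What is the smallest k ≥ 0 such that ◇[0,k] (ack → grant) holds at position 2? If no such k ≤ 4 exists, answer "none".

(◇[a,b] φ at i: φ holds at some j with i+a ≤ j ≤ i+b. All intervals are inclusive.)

2

Scan j = 2,3,… for (ack → grant):
  j=2: fails
  j=3: fails
  j=4: holds
First hit at j=4, so smallest k = 4-2 = 2.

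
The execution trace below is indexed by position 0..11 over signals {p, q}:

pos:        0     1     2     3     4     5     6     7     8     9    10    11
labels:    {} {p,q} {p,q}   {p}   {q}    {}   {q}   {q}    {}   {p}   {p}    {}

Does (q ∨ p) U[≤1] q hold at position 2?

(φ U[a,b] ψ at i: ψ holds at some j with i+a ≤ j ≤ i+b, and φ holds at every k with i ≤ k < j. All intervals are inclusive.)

True

Need some j in [2,3] with q, and (q ∨ p) at every k in [2,j-1].
  j=2: q holds; no prefix to check → satisfied.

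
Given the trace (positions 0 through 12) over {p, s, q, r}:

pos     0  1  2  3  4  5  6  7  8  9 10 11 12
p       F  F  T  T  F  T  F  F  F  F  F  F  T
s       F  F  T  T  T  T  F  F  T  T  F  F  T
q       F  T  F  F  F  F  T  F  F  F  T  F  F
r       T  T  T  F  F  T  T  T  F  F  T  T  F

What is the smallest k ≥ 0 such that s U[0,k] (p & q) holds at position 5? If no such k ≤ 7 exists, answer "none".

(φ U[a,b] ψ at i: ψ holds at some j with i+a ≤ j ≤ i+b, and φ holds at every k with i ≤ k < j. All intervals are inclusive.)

Need earliest j ≥ 5 with (p & q), and s at every k in [5,j-1].
  j=5: rhs fails.
  j=6: rhs fails.
  j=7: rhs fails.
  j=8: rhs fails.
  j=9: rhs fails.
  j=10: rhs fails.
  j=11: rhs fails.
  j=12: rhs fails.
No witness within the range → none.

none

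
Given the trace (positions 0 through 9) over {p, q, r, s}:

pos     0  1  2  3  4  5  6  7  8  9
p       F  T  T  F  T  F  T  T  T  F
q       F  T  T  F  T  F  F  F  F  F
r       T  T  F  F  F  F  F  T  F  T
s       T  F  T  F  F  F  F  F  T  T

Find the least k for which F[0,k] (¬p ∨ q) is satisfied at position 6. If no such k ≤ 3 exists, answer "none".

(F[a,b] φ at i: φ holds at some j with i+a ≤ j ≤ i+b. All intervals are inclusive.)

Scan j = 6,7,… for (¬p ∨ q):
  j=6: fails
  j=7: fails
  j=8: fails
  j=9: holds
First hit at j=9, so smallest k = 9-6 = 3.

3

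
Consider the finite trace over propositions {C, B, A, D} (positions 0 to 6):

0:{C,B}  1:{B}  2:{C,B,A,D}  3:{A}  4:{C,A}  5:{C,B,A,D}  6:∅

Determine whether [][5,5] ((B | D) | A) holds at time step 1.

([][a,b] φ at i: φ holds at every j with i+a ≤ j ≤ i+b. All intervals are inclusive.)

False

Check ((B | D) | A) at every j in [6,6]:
  j=6: false
Fails at j=6 → formula fails.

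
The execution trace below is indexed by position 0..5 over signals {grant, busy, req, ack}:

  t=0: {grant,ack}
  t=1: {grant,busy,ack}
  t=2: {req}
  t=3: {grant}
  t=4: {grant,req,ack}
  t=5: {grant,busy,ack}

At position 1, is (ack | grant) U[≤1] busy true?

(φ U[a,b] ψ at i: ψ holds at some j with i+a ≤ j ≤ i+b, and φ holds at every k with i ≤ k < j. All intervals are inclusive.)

True

Need some j in [1,2] with busy, and (ack | grant) at every k in [1,j-1].
  j=1: busy holds; no prefix to check → satisfied.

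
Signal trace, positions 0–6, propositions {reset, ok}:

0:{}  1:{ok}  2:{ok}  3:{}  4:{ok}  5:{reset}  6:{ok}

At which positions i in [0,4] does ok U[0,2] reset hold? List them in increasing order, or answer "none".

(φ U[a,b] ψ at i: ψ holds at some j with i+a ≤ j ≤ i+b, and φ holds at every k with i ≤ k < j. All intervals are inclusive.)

Evaluate at each i in [0,4]:
  i=0: ✗ (no rhs in [0,2])
  i=1: ✗ (no rhs in [1,3])
  i=2: ✗ (no rhs in [2,4])
  i=3: ✗ (lhs fails at k=3 before rhs at j=5)
  i=4: ✓ (rhs at j=5; lhs holds on [4,4])

4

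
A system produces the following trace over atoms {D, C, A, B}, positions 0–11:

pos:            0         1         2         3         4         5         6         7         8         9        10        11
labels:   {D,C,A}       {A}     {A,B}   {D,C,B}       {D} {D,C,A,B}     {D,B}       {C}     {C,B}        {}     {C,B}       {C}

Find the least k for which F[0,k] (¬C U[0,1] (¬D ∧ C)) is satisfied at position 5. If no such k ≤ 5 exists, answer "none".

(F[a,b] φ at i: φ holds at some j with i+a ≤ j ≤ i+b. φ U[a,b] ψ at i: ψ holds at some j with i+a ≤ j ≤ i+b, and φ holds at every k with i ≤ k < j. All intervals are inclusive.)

Scan j = 5,6,… for (¬C U[0,1] (¬D ∧ C)):
  j=5: fails
  j=6: holds
First hit at j=6, so smallest k = 6-5 = 1.

1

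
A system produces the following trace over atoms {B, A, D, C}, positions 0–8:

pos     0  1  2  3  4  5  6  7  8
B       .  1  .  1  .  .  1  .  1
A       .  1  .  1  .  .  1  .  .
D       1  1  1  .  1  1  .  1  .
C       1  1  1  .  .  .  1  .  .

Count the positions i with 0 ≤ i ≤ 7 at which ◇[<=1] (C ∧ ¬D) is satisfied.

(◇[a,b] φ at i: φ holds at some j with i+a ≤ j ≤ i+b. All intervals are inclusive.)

2

Evaluate at each i in [0,7]:
  i=0: ✗ (none in [0,1])
  i=1: ✗ (none in [1,2])
  i=2: ✗ (none in [2,3])
  i=3: ✗ (none in [3,4])
  i=4: ✗ (none in [4,5])
  i=5: ✓ (witness j=6)
  i=6: ✓ (witness j=6)
  i=7: ✗ (none in [7,8])
Positions where it holds: {5, 6} → 2.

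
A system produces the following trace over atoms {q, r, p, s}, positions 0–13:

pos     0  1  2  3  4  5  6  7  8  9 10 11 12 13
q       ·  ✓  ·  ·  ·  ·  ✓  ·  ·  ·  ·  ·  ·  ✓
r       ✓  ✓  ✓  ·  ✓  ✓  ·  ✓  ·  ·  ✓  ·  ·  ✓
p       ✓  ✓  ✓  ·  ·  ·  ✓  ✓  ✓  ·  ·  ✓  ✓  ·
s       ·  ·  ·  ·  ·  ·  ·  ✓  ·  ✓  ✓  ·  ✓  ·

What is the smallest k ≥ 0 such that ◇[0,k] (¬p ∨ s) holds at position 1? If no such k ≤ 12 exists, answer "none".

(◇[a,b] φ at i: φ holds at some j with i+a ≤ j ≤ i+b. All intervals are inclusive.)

Scan j = 1,2,… for (¬p ∨ s):
  j=1: fails
  j=2: fails
  j=3: holds
First hit at j=3, so smallest k = 3-1 = 2.

2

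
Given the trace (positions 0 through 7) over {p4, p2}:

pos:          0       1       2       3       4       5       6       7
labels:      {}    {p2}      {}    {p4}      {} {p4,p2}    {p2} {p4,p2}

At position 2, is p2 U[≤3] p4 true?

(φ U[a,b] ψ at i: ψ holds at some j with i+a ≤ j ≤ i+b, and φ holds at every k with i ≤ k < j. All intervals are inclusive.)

No

Need some j in [2,5] with p4, and p2 at every k in [2,j-1].
  j=2: p4 false.
  j=3: p4 holds, but p2 fails at k=2 → not this j.
  j=4: p4 false.
  j=5: p4 holds, but p2 fails at k=2 → not this j.
No j in the window works → until fails.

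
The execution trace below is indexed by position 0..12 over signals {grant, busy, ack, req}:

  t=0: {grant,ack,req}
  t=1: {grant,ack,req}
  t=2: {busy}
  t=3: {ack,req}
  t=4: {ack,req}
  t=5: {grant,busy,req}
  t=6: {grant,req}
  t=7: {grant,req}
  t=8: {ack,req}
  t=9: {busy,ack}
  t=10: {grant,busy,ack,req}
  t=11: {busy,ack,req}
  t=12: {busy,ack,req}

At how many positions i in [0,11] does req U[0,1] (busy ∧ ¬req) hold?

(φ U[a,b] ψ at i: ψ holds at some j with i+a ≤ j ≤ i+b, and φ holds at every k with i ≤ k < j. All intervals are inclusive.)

Evaluate at each i in [0,11]:
  i=0: ✗ (no rhs in [0,1])
  i=1: ✓ (rhs at j=2; lhs holds on [1,1])
  i=2: ✓ (rhs at j=2)
  i=3: ✗ (no rhs in [3,4])
  i=4: ✗ (no rhs in [4,5])
  i=5: ✗ (no rhs in [5,6])
  i=6: ✗ (no rhs in [6,7])
  i=7: ✗ (no rhs in [7,8])
  i=8: ✓ (rhs at j=9; lhs holds on [8,8])
  i=9: ✓ (rhs at j=9)
  i=10: ✗ (no rhs in [10,11])
  i=11: ✗ (no rhs in [11,12])
Positions where it holds: {1, 2, 8, 9} → 4.

4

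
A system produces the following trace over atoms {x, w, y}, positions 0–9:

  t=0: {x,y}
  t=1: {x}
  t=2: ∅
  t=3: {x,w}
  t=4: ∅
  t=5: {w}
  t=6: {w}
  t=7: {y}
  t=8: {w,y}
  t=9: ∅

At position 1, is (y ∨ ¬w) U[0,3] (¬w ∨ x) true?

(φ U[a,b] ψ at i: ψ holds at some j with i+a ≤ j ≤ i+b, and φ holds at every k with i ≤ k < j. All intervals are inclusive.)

Yes

Need some j in [1,4] with (¬w ∨ x), and (y ∨ ¬w) at every k in [1,j-1].
  j=1: (¬w ∨ x) holds; no prefix to check → satisfied.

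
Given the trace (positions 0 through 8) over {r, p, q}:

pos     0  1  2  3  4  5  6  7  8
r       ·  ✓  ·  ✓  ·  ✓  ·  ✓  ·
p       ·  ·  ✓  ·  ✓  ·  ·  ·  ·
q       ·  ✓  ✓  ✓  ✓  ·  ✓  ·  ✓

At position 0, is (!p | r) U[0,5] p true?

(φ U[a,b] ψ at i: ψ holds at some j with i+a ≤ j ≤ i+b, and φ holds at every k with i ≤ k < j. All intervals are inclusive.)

Need some j in [0,5] with p, and (!p | r) at every k in [0,j-1].
  j=0: p false.
  j=1: p false.
  j=2: p holds; (!p | r) holds at every k in [0,1] → satisfied.

Yes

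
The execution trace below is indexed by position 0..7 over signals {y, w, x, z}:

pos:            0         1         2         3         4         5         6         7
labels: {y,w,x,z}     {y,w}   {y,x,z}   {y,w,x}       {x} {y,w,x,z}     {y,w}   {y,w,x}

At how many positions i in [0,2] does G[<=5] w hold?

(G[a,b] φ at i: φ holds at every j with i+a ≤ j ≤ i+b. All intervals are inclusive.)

0

Evaluate at each i in [0,2]:
  i=0: ✗ (fails at j=2)
  i=1: ✗ (fails at j=2)
  i=2: ✗ (fails at j=2)
Positions where it holds: {} → 0.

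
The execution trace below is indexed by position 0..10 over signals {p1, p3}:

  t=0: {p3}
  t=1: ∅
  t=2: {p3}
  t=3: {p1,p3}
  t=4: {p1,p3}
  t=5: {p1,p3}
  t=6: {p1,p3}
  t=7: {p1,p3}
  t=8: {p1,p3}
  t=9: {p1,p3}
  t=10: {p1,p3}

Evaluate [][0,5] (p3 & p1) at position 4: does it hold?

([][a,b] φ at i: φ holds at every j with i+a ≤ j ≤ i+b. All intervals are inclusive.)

True

Check (p3 & p1) at every j in [4,9]:
  j=4: true
  j=5: true
  j=6: true
  j=7: true
  j=8: true
  j=9: true
All positions satisfy it → formula holds.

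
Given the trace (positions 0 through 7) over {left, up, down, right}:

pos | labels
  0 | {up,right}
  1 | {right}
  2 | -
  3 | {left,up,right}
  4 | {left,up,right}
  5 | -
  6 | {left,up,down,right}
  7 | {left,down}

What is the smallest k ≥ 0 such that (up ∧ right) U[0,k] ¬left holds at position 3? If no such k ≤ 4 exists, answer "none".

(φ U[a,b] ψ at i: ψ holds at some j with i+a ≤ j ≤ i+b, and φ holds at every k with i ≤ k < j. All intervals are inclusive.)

Need earliest j ≥ 3 with ¬left, and (up ∧ right) at every k in [3,j-1].
  j=3: rhs fails.
  j=4: rhs fails.
  j=5: rhs holds; lhs holds on [3,4]. k = 2.

2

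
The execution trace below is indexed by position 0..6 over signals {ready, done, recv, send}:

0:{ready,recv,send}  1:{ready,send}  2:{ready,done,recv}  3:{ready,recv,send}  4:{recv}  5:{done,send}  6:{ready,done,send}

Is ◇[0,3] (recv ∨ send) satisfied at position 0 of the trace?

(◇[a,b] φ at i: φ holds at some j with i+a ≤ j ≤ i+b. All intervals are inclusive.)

Check (recv ∨ send) at each j in [0,3]:
  j=0: true
  j=1: true
  j=2: true
  j=3: true
Found at j=0 → formula holds.

Holds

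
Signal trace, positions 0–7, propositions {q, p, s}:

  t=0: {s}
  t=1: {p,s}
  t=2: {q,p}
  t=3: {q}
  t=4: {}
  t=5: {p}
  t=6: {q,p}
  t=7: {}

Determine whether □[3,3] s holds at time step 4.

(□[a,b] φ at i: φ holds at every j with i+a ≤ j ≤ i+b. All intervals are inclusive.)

False

Check s at every j in [7,7]:
  j=7: false
Fails at j=7 → formula fails.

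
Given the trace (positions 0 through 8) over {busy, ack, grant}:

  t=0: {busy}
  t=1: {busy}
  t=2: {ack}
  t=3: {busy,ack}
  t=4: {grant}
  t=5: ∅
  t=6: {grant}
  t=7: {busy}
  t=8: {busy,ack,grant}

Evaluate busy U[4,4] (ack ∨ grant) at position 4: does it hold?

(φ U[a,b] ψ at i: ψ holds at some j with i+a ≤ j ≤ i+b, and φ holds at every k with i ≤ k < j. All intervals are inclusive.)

Does not hold

Need some j in [8,8] with (ack ∨ grant), and busy at every k in [4,j-1].
  j=8: (ack ∨ grant) holds, but busy fails at k=4 → not this j.
No j in the window works → until fails.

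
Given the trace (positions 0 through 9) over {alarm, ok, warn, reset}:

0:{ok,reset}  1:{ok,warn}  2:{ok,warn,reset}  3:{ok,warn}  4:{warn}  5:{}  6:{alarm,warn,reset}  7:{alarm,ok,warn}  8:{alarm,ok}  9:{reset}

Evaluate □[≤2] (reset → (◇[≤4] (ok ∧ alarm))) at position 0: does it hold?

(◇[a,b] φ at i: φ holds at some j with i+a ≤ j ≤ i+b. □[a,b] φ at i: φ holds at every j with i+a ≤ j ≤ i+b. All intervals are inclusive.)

Check (reset → (◇[≤4] (ok ∧ alarm))) at every j in [0,2]:
  j=0: antecedent true; consequent fails (none in [0,4]) → ✗
  j=1: antecedent false → ✓
  j=2: antecedent true; consequent fails (none in [2,6]) → ✗
Fails at j=0 → formula fails.

No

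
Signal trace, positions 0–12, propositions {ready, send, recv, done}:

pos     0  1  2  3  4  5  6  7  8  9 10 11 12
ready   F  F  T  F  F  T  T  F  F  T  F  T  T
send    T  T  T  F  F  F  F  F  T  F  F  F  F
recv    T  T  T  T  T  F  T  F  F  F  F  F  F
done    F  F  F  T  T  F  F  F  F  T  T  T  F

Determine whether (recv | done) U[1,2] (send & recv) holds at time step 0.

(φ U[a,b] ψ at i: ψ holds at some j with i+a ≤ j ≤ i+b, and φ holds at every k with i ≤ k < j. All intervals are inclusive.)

Yes

Need some j in [1,2] with (send & recv), and (recv | done) at every k in [0,j-1].
  j=1: (send & recv) holds; (recv | done) holds at every k in [0,0] → satisfied.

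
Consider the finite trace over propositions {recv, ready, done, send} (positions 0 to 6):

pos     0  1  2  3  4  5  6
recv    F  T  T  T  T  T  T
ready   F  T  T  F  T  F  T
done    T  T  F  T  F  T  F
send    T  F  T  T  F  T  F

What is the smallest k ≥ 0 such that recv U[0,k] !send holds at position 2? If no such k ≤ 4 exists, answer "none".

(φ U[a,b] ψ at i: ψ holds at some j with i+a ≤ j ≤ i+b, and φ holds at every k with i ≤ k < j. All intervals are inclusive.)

2

Need earliest j ≥ 2 with !send, and recv at every k in [2,j-1].
  j=2: rhs fails.
  j=3: rhs fails.
  j=4: rhs holds; lhs holds on [2,3]. k = 2.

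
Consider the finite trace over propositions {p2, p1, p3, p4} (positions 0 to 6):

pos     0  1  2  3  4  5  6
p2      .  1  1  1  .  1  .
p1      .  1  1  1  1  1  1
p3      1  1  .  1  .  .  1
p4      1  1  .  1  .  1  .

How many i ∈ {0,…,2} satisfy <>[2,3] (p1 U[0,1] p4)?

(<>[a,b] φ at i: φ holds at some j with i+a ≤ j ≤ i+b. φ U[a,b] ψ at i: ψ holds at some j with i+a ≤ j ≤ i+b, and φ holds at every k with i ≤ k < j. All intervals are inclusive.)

3

Evaluate at each i in [0,2]:
  i=0: ✓ (witness j=2)
  i=1: ✓ (witness j=3)
  i=2: ✓ (witness j=4)
Positions where it holds: {0, 1, 2} → 3.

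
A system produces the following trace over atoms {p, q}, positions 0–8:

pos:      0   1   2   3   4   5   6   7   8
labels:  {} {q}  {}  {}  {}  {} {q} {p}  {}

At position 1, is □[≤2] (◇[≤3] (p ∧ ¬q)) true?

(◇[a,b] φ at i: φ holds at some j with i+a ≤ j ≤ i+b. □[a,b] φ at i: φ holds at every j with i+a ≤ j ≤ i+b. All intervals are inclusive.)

Check ◇[≤3] (p ∧ ¬q) at every j in [1,3]:
  j=1: fails (none in [1,4])
  j=2: fails (none in [2,5])
  j=3: fails (none in [3,6])
Fails at j=1 → formula fails.

False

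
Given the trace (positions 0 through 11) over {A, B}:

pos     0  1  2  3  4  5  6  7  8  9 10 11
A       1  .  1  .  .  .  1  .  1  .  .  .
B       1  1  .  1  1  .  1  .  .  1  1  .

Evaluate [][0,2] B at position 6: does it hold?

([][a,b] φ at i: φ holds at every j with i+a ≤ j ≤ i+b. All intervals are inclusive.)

No

Check B at every j in [6,8]:
  j=6: true
  j=7: false
  j=8: false
Fails at j=7 → formula fails.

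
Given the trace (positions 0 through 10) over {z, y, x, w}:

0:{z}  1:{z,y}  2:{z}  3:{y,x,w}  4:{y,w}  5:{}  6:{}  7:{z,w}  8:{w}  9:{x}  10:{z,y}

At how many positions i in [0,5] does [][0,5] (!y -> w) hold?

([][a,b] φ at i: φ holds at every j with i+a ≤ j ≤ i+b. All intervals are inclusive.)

Evaluate at each i in [0,5]:
  i=0: ✗ (fails at j=0)
  i=1: ✗ (fails at j=2)
  i=2: ✗ (fails at j=2)
  i=3: ✗ (fails at j=5)
  i=4: ✗ (fails at j=5)
  i=5: ✗ (fails at j=5)
Positions where it holds: {} → 0.

0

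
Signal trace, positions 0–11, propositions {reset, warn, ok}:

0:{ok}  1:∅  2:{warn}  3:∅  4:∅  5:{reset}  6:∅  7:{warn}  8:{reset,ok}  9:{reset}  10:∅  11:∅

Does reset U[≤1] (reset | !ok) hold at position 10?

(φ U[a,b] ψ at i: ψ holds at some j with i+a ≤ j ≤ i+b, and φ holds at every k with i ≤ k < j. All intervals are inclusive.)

True

Need some j in [10,11] with (reset | !ok), and reset at every k in [10,j-1].
  j=10: (reset | !ok) holds; no prefix to check → satisfied.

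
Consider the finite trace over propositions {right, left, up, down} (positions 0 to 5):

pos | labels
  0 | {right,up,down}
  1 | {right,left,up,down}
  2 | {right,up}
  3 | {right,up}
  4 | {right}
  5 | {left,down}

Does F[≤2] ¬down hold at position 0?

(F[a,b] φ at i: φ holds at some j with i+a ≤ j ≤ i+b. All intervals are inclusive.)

True

Check ¬down at each j in [0,2]:
  j=0: false
  j=1: false
  j=2: true
Found at j=2 → formula holds.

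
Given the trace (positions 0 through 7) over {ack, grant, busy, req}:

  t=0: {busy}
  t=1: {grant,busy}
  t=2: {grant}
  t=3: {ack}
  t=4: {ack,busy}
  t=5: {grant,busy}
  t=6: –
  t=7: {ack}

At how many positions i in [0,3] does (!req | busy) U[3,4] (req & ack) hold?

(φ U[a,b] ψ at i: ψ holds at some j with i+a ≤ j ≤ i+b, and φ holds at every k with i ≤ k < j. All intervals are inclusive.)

Evaluate at each i in [0,3]:
  i=0: ✗ (no rhs in [3,4])
  i=1: ✗ (no rhs in [4,5])
  i=2: ✗ (no rhs in [5,6])
  i=3: ✗ (no rhs in [6,7])
Positions where it holds: {} → 0.

0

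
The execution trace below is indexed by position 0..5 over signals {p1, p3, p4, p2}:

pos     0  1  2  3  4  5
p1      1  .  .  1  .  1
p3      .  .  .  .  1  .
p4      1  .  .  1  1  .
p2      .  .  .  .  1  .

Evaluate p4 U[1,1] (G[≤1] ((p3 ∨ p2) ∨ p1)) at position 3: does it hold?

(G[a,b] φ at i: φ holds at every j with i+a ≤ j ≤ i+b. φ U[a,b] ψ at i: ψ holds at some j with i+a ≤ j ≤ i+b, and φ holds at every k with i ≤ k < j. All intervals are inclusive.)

Need some j in [4,4] with G[≤1] ((p3 ∨ p2) ∨ p1), and p4 at every k in [3,j-1].
  j=4: G[≤1] ((p3 ∨ p2) ∨ p1) holds; p4 holds at every k in [3,3] → satisfied.

True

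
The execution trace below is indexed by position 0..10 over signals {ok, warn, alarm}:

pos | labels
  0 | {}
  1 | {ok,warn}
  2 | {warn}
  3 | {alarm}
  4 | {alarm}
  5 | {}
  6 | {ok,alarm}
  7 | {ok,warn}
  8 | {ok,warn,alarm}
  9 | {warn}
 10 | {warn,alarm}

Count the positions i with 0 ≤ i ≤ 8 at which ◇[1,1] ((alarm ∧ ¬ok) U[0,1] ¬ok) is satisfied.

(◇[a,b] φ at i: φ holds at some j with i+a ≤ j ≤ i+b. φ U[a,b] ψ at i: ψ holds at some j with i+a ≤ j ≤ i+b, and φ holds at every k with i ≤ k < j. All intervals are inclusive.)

Evaluate at each i in [0,8]:
  i=0: ✗ (none in [1,1])
  i=1: ✓ (witness j=2)
  i=2: ✓ (witness j=3)
  i=3: ✓ (witness j=4)
  i=4: ✓ (witness j=5)
  i=5: ✗ (none in [6,6])
  i=6: ✗ (none in [7,7])
  i=7: ✗ (none in [8,8])
  i=8: ✓ (witness j=9)
Positions where it holds: {1, 2, 3, 4, 8} → 5.

5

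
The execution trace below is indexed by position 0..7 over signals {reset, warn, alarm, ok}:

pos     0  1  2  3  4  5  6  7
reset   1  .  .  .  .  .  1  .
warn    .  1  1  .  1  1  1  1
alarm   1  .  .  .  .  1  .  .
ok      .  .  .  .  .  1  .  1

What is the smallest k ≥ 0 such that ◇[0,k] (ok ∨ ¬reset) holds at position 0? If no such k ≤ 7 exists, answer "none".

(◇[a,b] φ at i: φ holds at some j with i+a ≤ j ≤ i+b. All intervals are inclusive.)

1

Scan j = 0,1,… for (ok ∨ ¬reset):
  j=0: fails
  j=1: holds
First hit at j=1, so smallest k = 1-0 = 1.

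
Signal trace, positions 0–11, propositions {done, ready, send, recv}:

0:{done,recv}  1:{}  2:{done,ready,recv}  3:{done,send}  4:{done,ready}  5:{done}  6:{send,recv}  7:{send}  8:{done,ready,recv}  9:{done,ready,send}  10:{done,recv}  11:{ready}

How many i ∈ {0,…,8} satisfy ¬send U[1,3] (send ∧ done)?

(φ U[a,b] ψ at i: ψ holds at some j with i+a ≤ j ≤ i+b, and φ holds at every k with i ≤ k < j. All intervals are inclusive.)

4

Evaluate at each i in [0,8]:
  i=0: ✓ (rhs at j=3; lhs holds on [0,2])
  i=1: ✓ (rhs at j=3; lhs holds on [1,2])
  i=2: ✓ (rhs at j=3; lhs holds on [2,2])
  i=3: ✗ (no rhs in [4,6])
  i=4: ✗ (no rhs in [5,7])
  i=5: ✗ (no rhs in [6,8])
  i=6: ✗ (lhs fails at k=6 before rhs at j=9)
  i=7: ✗ (lhs fails at k=7 before rhs at j=9)
  i=8: ✓ (rhs at j=9; lhs holds on [8,8])
Positions where it holds: {0, 1, 2, 8} → 4.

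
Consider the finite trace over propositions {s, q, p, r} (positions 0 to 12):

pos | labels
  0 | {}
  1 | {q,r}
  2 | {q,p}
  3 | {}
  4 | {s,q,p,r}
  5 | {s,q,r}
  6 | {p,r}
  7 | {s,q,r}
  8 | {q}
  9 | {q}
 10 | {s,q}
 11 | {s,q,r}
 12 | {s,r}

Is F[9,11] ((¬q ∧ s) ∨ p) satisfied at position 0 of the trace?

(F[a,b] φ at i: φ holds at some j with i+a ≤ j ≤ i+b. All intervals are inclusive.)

Check ((¬q ∧ s) ∨ p) at each j in [9,11]:
  j=9: false
  j=10: false
  j=11: false
No position in the window satisfies it → formula fails.

No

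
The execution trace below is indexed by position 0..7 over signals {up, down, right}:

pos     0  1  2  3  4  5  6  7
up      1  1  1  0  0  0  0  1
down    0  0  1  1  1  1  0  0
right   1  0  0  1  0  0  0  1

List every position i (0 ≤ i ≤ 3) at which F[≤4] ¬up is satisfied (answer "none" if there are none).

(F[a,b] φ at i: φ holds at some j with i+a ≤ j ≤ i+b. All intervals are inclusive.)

Evaluate at each i in [0,3]:
  i=0: ✓ (witness j=3)
  i=1: ✓ (witness j=3)
  i=2: ✓ (witness j=3)
  i=3: ✓ (witness j=3)

0, 1, 2, 3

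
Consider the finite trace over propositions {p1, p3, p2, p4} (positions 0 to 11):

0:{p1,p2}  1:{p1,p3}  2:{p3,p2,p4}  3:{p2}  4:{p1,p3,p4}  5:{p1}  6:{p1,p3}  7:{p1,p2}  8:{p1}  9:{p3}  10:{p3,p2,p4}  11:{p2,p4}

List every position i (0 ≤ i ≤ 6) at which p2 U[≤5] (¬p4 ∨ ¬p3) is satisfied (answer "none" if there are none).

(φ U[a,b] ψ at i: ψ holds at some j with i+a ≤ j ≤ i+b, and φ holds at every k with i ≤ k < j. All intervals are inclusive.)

0, 1, 2, 3, 5, 6

Evaluate at each i in [0,6]:
  i=0: ✓ (rhs at j=0)
  i=1: ✓ (rhs at j=1)
  i=2: ✓ (rhs at j=3; lhs holds on [2,2])
  i=3: ✓ (rhs at j=3)
  i=4: ✗ (lhs fails at k=4 before rhs at j=5)
  i=5: ✓ (rhs at j=5)
  i=6: ✓ (rhs at j=6)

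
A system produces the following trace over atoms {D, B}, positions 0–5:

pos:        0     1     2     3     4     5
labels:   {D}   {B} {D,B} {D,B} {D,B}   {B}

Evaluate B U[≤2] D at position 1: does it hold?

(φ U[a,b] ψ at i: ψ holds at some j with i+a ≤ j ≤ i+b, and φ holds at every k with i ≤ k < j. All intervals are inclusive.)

Need some j in [1,3] with D, and B at every k in [1,j-1].
  j=1: D false.
  j=2: D holds; B holds at every k in [1,1] → satisfied.

Holds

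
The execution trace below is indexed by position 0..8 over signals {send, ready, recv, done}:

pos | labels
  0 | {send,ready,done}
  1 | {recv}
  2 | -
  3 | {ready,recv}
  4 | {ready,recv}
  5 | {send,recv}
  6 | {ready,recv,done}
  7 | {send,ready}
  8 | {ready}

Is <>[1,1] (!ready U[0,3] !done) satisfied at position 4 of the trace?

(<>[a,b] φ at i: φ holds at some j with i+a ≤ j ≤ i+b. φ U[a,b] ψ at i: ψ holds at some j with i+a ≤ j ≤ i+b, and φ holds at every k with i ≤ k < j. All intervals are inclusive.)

Check (!ready U[0,3] !done) at each j in [5,5]:
  j=5: holds
Found at j=5 → formula holds.

True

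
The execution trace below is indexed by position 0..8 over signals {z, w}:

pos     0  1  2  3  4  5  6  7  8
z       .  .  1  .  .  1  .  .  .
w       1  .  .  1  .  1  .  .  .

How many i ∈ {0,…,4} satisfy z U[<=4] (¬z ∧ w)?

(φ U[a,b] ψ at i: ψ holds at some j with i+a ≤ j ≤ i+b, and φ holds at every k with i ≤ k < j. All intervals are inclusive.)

Evaluate at each i in [0,4]:
  i=0: ✓ (rhs at j=0)
  i=1: ✗ (lhs fails at k=1 before rhs at j=3)
  i=2: ✓ (rhs at j=3; lhs holds on [2,2])
  i=3: ✓ (rhs at j=3)
  i=4: ✗ (no rhs in [4,8])
Positions where it holds: {0, 2, 3} → 3.

3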